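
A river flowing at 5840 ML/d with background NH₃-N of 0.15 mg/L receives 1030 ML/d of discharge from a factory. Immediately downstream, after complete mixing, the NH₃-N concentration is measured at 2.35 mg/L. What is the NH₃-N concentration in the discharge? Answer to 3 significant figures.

14.8 mg/L

Mass balance: 5840·0.1500 + 1030·Cₑ = 6870·2.350
→ Cₑ = (6870·2.350 − 5840·0.1500) / 1030 = 14.82 mg/L.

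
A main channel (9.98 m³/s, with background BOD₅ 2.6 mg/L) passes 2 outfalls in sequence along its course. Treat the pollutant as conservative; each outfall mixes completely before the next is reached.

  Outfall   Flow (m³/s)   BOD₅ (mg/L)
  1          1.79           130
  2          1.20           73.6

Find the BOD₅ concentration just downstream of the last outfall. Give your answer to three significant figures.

26.8 mg/L

Below outfall 1: Q → 11.77 m³/s, C = (9.980·2.600 + 1.790·130.0)/11.77 = 21.98 mg/L.
Below outfall 2: Q → 12.97 m³/s, C = (11.77·21.98 + 1.200·73.60)/12.97 = 26.75 mg/L.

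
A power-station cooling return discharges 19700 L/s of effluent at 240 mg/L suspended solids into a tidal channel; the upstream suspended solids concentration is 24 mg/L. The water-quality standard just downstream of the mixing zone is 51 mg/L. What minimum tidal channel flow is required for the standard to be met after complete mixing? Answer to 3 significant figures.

Set C_mix = 51: (Q·24.00 + 19700·240.0) / (Q + 19700) = 51
→ Q = 19700·(240.0 − 51)/(51 − 24.00) = 137900 L/s.

138000 L/s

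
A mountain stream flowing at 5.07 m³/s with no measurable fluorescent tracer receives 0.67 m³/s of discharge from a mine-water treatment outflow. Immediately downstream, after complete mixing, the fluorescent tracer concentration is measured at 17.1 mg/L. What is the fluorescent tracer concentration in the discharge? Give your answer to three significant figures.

Mass balance: 5.070·0 + 0.6700·Cₑ = 5.740·17.10
→ Cₑ = (5.740·17.10 − 5.070·0) / 0.6700 = 146.5 mg/L.

146 mg/L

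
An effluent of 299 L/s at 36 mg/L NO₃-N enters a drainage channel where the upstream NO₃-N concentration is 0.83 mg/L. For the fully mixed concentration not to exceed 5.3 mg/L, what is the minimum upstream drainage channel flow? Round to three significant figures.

Set C_mix = 5.3: (Q·0.8300 + 299.0·36.00) / (Q + 299.0) = 5.3
→ Q = 299.0·(36.00 − 5.3)/(5.3 − 0.8300) = 2054 L/s.

2050 L/s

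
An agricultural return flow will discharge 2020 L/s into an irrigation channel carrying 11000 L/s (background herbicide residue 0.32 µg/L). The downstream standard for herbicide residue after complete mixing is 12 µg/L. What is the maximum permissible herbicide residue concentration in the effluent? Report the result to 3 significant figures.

75.6 µg/L

At the limit, (Qr·Cr + Qe·Cₑ)/(Qr + Qe) = 12:
Cₑ = (13020·12 − 11000·0.3200) / 2020 = 75.60 µg/L.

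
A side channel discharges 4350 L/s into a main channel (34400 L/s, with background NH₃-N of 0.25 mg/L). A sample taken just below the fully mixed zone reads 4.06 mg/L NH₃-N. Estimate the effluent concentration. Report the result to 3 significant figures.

Mass balance: 34400·0.2500 + 4350·Cₑ = 38750·4.060
→ Cₑ = (38750·4.060 − 34400·0.2500) / 4350 = 34.19 mg/L.

34.2 mg/L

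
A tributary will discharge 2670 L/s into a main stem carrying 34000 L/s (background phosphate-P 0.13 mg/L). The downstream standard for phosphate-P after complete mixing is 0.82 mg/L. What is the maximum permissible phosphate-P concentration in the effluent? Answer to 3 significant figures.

9.61 mg/L

At the limit, (Qr·Cr + Qe·Cₑ)/(Qr + Qe) = 0.82:
Cₑ = (36670·0.82 − 34000·0.1300) / 2670 = 9.607 mg/L.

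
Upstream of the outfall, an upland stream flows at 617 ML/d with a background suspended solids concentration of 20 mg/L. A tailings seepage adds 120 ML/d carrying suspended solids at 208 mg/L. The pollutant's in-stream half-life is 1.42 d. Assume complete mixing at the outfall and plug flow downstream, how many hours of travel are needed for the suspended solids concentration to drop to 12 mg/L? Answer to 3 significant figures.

Conservation of mass: C = (617.0·20.00 + 120.0·208.0) / 737.0 = 37300/737.0 = 50.61 mg/L.
Half-life 1.42 d → k = ln 2 / 1.42 = 0.4881 d⁻¹.
50.61·exp(−k·t) = 12 → t = ln(50.61/12)/k = 254700 s = 70.76 h.

70.8 h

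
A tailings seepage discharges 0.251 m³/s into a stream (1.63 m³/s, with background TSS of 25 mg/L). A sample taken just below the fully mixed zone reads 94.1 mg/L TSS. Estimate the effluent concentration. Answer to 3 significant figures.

Mass balance: 1.630·25.00 + 0.2510·Cₑ = 1.881·94.10
→ Cₑ = (1.881·94.10 − 1.630·25.00) / 0.2510 = 542.8 mg/L.

543 mg/L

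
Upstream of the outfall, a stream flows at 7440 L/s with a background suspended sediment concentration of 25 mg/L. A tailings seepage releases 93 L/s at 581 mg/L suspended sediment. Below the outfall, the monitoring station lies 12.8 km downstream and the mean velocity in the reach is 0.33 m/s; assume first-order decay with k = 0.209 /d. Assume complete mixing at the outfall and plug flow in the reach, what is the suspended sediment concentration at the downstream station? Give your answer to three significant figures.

29.0 mg/L

Mass balance: C = (7440·25.00 + 93.00·581.0) / 7533 = 240000/7533 = 31.86 mg/L.
Travel time t = 12.8·1000 / 0.33 = 38790 s = 10.77 h.
After decay, C = 31.86 × e^(−kt) = 31.86 × 0.9104 = 29.01 mg/L.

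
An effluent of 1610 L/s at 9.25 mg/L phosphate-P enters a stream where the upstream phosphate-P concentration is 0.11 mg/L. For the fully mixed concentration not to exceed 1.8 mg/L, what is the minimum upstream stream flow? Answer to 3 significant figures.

7100 L/s

Set C_mix = 1.8: (Q·0.1100 + 1610·9.250) / (Q + 1610) = 1.8
→ Q = 1610·(9.250 − 1.8)/(1.8 − 0.1100) = 7097 L/s.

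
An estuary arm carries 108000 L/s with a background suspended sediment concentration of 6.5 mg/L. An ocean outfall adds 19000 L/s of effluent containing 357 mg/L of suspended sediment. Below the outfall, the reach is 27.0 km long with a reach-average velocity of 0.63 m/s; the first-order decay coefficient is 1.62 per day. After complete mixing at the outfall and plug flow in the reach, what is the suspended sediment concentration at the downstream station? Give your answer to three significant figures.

26.4 mg/L

Mixed concentration C = ΣQC/ΣQ = (108000·6.500 + 19000·357.0) / 127000 = 7485000/127000 = 58.94 mg/L.
Travel time t = 27.0·1000 / 0.63 = 42860 s = 11.90 h.
Applying C = C₀e^(−kt): 58.94 × 0.4477 = 26.39 mg/L.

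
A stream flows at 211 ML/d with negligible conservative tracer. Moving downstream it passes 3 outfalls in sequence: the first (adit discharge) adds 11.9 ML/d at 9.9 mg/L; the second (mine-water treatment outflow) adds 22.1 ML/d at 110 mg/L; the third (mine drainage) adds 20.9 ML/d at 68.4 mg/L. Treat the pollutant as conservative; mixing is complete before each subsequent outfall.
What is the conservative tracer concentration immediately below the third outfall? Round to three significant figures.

15.0 mg/L

After outfall 1: Q = 211.0 + 11.90 = 222.9 ML/d; C = (211.0·0 + 11.90·9.900)/222.9 = 0.5285 mg/L.
After outfall 2: Q = 222.9 + 22.10 = 245.0 ML/d; C = (222.9·0.5285 + 22.10·110.0)/245.0 = 10.40 mg/L.
After outfall 3: Q = 245.0 + 20.90 = 265.9 ML/d; C = (245.0·10.40 + 20.90·68.40)/265.9 = 14.96 mg/L.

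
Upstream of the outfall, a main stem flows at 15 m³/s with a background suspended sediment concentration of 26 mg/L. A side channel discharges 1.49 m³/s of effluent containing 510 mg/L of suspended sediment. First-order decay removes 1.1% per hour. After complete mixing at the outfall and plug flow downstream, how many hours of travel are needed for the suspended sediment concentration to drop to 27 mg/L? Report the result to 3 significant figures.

Mass balance: C = (15.00·26.00 + 1.490·510.0) / 16.49 = 1150/16.49 = 69.73 mg/L.
1.1%/h lost → k = −ln(1 − 0.011) = 0.01106 h⁻¹.
69.73·exp(−k·t) = 27 → t = ln(69.73/27)/k = 308800 s = 85.78 h.

85.8 h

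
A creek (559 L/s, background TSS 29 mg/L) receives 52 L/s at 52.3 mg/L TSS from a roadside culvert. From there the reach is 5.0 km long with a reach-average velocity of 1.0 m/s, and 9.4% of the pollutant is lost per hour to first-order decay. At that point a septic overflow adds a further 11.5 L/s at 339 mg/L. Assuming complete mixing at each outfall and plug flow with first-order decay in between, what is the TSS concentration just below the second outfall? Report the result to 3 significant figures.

32.8 mg/L

Mass balance: C = (559.0·29.00 + 52.00·52.30) / 611.0 = 18930/611.0 = 30.98 mg/L; combined flow 611.0 L/s.
Travel time t = 5.0·1000 / 1.0 = 5000 s = 1.389 h.
9.4%/h lost → k = −ln(1 − 0.094) = 0.09872 h⁻¹.
Applying C = C₀e^(−kt): 30.98 × 0.8719 = 27.01 mg/L.
At the second outfall, C = (611.0·27.01 + 11.50·339.0) / (611.0 + 11.50) = 32.78 mg/L.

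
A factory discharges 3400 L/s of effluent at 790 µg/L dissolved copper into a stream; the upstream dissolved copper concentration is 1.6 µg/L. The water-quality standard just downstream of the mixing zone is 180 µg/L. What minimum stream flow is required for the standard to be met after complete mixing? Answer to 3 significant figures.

Set C_mix = 180: (Q·1.600 + 3400·790.0) / (Q + 3400) = 180
→ Q = 3400·(790.0 − 180)/(180 − 1.600) = 11630 L/s.

11600 L/s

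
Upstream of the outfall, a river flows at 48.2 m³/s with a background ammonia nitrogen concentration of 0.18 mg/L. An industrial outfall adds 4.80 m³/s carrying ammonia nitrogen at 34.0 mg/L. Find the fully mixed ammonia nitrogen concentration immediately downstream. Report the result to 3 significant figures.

3.24 mg/L

After mixing, C = (48.20·0.1800 + 4.800·34.00) / 53.00 = 171.9/53.00 = 3.243 mg/L.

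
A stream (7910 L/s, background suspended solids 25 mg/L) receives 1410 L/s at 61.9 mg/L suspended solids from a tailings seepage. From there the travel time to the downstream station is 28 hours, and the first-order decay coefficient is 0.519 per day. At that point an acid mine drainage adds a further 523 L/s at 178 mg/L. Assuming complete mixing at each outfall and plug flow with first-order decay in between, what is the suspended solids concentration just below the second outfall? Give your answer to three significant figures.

After mixing, C = (7910·25.00 + 1410·61.90) / 9320 = 285000/9320 = 30.58 mg/L; combined flow 9320 L/s.
Decay over the reach: 30.58·exp(−kt) = 30.58·0.5458 = 16.69 mg/L.
At the second outfall, C = (9320·16.69 + 523.0·178.0) / (9320 + 523.0) = 25.26 mg/L.

25.3 mg/L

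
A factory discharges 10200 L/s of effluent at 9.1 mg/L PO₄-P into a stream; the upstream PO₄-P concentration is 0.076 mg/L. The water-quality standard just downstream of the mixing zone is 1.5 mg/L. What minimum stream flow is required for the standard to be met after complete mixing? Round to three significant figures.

Set C_mix = 1.5: (Q·0.07600 + 10200·9.100) / (Q + 10200) = 1.5
→ Q = 10200·(9.100 − 1.5)/(1.5 − 0.07600) = 54440 L/s.

54400 L/s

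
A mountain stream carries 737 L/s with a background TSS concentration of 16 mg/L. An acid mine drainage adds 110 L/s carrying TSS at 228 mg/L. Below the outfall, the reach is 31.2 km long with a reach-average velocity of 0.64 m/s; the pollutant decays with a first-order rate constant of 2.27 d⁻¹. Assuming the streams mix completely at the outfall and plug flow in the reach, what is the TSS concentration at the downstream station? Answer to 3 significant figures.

Mixed concentration C = ΣQC/ΣQ = (737.0·16.00 + 110.0·228.0) / 847.0 = 36870/847.0 = 43.53 mg/L.
Travel time t = 31.2·1000 / 0.64 = 48750 s = 13.54 h.
Applying C = C₀e^(−kt): 43.53 × 0.2778 = 12.09 mg/L.

12.1 mg/L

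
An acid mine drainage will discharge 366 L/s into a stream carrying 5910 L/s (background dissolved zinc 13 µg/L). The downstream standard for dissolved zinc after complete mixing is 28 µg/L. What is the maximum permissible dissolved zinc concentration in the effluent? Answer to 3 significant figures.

270 µg/L

At the limit, (Qr·Cr + Qe·Cₑ)/(Qr + Qe) = 28:
Cₑ = (6276·28 − 5910·13.00) / 366.0 = 270.2 µg/L.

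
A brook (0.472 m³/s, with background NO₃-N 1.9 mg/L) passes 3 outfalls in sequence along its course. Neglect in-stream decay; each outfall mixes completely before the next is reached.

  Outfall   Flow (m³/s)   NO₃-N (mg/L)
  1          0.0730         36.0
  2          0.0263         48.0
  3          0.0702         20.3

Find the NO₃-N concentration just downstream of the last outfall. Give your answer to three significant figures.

9.68 mg/L

Outfall 1: combined Q = 0.5450 m³/s; C = (0.4720·1.900 + 0.07300·36.00)/0.5450 = 6.468 mg/L.
Outfall 2: combined Q = 0.5713 m³/s; C = (0.5450·6.468 + 0.02630·48.00)/0.5713 = 8.379 mg/L.
Outfall 3: combined Q = 0.6415 m³/s; C = (0.5713·8.379 + 0.07020·20.30)/0.6415 = 9.684 mg/L.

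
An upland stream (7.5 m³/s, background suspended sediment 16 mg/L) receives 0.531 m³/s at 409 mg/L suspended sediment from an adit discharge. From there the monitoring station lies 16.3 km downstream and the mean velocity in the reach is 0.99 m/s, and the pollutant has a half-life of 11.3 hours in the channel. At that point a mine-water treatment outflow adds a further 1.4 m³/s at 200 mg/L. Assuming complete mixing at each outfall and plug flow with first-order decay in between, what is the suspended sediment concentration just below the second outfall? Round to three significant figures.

56.7 mg/L

Conservation of mass: C = (7.500·16.00 + 0.5310·409.0) / 8.031 = 337.2/8.031 = 41.98 mg/L; combined flow 8.031 m³/s.
Travel time t = 16.3·1000 / 0.99 = 16460 s = 4.574 h.
Half-life 11.3 h → k = ln 2 / 11.3 = 0.06134 h⁻¹ = 1.472 d⁻¹.
First-order decay: C = 41.98·exp(−k·t) = 41.98·0.7554 = 31.71 mg/L.
At the second outfall, C = (8.031·31.71 + 1.400·200.0) / (8.031 + 1.400) = 56.70 mg/L.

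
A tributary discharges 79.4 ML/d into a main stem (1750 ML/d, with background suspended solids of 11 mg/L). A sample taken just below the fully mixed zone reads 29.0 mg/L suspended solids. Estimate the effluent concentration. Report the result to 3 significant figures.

Mass balance: 1750·11.00 + 79.40·Cₑ = 1829·29.00
→ Cₑ = (1829·29.00 − 1750·11.00) / 79.40 = 425.7 mg/L.

426 mg/L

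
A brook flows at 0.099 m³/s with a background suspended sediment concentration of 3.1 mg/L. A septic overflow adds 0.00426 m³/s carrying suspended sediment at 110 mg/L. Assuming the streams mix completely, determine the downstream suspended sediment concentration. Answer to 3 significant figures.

7.51 mg/L

Flow-weighted average: C = (0.09900·3.100 + 0.004260·110.0) / 0.1033 = 0.7755/0.1033 = 7.510 mg/L.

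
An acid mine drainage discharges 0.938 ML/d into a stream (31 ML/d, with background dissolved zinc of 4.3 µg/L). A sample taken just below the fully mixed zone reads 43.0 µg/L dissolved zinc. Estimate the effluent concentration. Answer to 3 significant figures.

Mass balance: 31.00·4.300 + 0.9380·Cₑ = 31.94·43.00
→ Cₑ = (31.94·43.00 − 31.00·4.300) / 0.9380 = 1322 µg/L.

1320 µg/L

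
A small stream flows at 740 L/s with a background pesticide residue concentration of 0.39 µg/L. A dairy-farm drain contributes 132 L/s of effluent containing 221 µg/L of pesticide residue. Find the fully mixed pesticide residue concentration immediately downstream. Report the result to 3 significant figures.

33.8 µg/L

After mixing, C = (740.0·0.3900 + 132.0·221.0) / 872.0 = 29460/872.0 = 33.79 µg/L.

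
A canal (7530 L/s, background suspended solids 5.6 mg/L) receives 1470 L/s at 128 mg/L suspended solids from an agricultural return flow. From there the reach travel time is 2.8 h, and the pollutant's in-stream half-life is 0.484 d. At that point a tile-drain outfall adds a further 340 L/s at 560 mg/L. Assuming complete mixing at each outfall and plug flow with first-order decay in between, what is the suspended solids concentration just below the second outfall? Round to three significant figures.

41.3 mg/L

After mixing, C = (7530·5.600 + 1470·128.0) / 9000 = 230300/9000 = 25.59 mg/L; combined flow 9000 L/s.
Half-life 0.484 d → k = ln 2 / 0.484 = 1.432 d⁻¹.
First-order decay: C = 25.59·exp(−k·t) = 25.59·0.8461 = 21.65 mg/L.
Second outfall: C = (9000·21.65 + 340.0·560.0)/9340 = 41.25 mg/L.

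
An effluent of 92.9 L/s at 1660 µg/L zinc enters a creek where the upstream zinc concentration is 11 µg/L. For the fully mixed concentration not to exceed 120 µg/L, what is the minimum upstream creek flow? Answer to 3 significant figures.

1310 L/s

Set C_mix = 120: (Q·11.00 + 92.90·1660) / (Q + 92.90) = 120
→ Q = 92.90·(1660 − 120)/(120 − 11.00) = 1313 L/s.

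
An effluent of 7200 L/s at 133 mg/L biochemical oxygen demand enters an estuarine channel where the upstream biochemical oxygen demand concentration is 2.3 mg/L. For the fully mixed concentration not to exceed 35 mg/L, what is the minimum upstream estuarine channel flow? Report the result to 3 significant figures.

Set C_mix = 35: (Q·2.300 + 7200·133.0) / (Q + 7200) = 35
→ Q = 7200·(133.0 − 35)/(35 − 2.300) = 21580 L/s.

21600 L/s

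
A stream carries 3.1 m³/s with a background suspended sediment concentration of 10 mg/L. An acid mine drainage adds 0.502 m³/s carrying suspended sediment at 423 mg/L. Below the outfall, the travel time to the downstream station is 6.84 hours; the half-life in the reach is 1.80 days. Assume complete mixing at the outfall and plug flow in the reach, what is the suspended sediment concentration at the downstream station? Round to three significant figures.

60.5 mg/L

Mixed concentration C = ΣQC/ΣQ = (3.100·10.00 + 0.5020·423.0) / 3.602 = 243.3/3.602 = 67.56 mg/L.
Half-life 1.80 d → k = ln 2 / 1.80 = 0.3851 d⁻¹.
Applying C = C₀e^(−kt): 67.56 × 0.8961 = 60.54 mg/L.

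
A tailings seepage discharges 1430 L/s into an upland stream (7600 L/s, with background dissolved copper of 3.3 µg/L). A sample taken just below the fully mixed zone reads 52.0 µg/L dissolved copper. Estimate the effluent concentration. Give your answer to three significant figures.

Mass balance: 7600·3.300 + 1430·Cₑ = 9030·52.00
→ Cₑ = (9030·52.00 − 7600·3.300) / 1430 = 310.8 µg/L.

311 µg/L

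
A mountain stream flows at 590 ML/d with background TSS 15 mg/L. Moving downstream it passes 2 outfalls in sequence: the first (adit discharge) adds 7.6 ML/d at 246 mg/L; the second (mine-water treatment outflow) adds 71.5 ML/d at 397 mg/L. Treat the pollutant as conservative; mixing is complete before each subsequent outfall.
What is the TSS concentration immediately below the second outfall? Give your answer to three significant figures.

58.4 mg/L

After outfall 1: Q = 590.0 + 7.600 = 597.6 ML/d; C = (590.0·15.00 + 7.600·246.0)/597.6 = 17.94 mg/L.
After outfall 2: Q = 597.6 + 71.50 = 669.1 ML/d; C = (597.6·17.94 + 71.50·397.0)/669.1 = 58.44 mg/L.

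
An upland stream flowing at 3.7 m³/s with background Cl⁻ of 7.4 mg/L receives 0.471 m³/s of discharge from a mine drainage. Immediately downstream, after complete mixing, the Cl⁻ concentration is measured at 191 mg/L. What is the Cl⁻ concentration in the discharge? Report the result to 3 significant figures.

1630 mg/L

Mass balance: 3.700·7.400 + 0.4710·Cₑ = 4.171·191.0
→ Cₑ = (4.171·191.0 − 3.700·7.400) / 0.4710 = 1633 mg/L.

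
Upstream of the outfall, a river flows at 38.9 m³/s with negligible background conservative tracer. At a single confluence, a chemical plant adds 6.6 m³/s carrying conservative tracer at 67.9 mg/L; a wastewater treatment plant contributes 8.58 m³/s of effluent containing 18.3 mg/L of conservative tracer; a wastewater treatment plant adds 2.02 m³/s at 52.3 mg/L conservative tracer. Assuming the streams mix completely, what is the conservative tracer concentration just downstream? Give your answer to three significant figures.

12.7 mg/L

Flow-weighted average: C = (38.90·0 + 6.600·67.90 + 8.580·18.30 + 2.020·52.30) / 56.10 = 710.8/56.10 = 12.67 mg/L.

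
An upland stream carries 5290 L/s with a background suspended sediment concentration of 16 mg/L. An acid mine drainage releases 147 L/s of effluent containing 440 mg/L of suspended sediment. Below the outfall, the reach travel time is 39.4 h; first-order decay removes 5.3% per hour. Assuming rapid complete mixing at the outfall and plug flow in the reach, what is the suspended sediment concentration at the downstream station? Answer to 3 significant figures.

Mass balance: C = (5290·16.00 + 147.0·440.0) / 5437 = 149300/5437 = 27.46 mg/L.
5.3%/h lost → k = −ln(1 − 0.053) = 0.05446 h⁻¹.
After decay, C = 27.46 × e^(−kt) = 27.46 × 0.1170 = 3.213 mg/L.

3.21 mg/L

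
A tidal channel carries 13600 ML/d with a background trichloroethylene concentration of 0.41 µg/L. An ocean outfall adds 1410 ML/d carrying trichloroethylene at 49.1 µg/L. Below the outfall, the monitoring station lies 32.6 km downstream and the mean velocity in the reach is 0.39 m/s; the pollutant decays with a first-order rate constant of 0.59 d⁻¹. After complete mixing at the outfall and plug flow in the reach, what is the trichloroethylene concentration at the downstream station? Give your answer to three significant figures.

Conservation of mass: C = (13600·0.4100 + 1410·49.10) / 15010 = 74810/15010 = 4.984 µg/L.
Travel time t = 32.6·1000 / 0.39 = 83590 s = 23.22 h.
Applying C = C₀e^(−kt): 4.984 × 0.5651 = 2.816 µg/L.

2.82 µg/L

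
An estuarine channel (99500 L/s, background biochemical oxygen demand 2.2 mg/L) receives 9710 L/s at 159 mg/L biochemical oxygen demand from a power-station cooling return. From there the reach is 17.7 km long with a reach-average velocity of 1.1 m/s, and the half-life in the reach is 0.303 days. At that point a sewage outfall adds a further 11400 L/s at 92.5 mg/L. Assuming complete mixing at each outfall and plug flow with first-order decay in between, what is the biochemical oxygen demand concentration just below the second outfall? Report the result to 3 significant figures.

18.3 mg/L

Mixed concentration C = ΣQC/ΣQ = (99500·2.200 + 9710·159.0) / 109200 = 1763000/109200 = 16.14 mg/L; combined flow 109200 L/s.
Travel time t = 17.7·1000 / 1.1 = 16090 s = 4.470 h.
Half-life 0.303 d → k = ln 2 / 0.303 = 2.288 d⁻¹.
After decay, C = 16.14 × e^(−kt) = 16.14 × 0.6531 = 10.54 mg/L.
At the second outfall, C = (109200·10.54 + 11400·92.50) / (109200 + 11400) = 18.29 mg/L.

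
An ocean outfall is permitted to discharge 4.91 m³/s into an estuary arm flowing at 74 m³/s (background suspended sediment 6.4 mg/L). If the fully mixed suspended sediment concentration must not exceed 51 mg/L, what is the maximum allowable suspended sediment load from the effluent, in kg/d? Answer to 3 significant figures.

Mass balance at the limit: 74.00·6.400 + 4.910·Cₑ = 78.91·51 → Cₑ = 723.2 mg/L.
Load = 4.910 m³/s × 723.2 g/m³ × 86 400 s/d = 306800 kg/d.

307000 kg/d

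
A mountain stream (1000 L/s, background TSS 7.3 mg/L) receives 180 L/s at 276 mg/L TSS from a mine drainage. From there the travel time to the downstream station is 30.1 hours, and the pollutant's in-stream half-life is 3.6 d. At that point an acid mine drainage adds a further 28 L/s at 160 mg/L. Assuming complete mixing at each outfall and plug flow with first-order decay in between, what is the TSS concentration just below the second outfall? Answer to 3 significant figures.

40.8 mg/L

Mixed concentration C = ΣQC/ΣQ = (1000·7.300 + 180.0·276.0) / 1180 = 56980/1180 = 48.29 mg/L; combined flow 1180 L/s.
Half-life 3.6 d → k = ln 2 / 3.6 = 0.1925 d⁻¹.
After decay, C = 48.29 × e^(−kt) = 48.29 × 0.7855 = 37.93 mg/L.
Second outfall: C = (1180·37.93 + 28.00·160.0)/1208 = 40.76 mg/L.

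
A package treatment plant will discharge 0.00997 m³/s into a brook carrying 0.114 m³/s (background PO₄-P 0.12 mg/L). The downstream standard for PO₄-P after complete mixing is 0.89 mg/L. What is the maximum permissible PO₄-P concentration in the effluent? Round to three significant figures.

9.69 mg/L

At the limit, (Qr·Cr + Qe·Cₑ)/(Qr + Qe) = 0.89:
Cₑ = (0.1240·0.89 − 0.1140·0.1200) / 0.009970 = 9.694 mg/L.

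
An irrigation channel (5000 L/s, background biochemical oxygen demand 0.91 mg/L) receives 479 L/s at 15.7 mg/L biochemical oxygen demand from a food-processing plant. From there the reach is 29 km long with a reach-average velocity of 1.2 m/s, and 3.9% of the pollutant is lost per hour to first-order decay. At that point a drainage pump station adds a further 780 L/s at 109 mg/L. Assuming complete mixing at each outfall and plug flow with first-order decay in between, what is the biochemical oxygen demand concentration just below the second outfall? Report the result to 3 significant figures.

15.1 mg/L

After mixing, C = (5000·0.9100 + 479.0·15.70) / 5479 = 12070/5479 = 2.203 mg/L; combined flow 5479 L/s.
Travel time t = 29·1000 / 1.2 = 24170 s = 6.713 h.
3.9%/h lost → k = −ln(1 − 0.039) = 0.03978 h⁻¹.
First-order decay: C = 2.203·exp(−k·t) = 2.203·0.7656 = 1.687 mg/L.
Second outfall: C = (5479·1.687 + 780.0·109.0)/6259 = 15.06 mg/L.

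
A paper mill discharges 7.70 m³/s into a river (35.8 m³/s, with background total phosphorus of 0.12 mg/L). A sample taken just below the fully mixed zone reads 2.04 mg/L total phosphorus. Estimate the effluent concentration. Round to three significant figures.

11.0 mg/L

Mass balance: 35.80·0.1200 + 7.700·Cₑ = 43.50·2.040
→ Cₑ = (43.50·2.040 − 35.80·0.1200) / 7.700 = 10.97 mg/L.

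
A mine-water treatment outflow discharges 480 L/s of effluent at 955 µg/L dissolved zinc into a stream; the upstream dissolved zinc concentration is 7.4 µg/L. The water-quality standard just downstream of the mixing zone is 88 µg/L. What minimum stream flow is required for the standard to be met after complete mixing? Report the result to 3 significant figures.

5160 L/s

Set C_mix = 88: (Q·7.400 + 480.0·955.0) / (Q + 480.0) = 88
→ Q = 480.0·(955.0 − 88)/(88 − 7.400) = 5163 L/s.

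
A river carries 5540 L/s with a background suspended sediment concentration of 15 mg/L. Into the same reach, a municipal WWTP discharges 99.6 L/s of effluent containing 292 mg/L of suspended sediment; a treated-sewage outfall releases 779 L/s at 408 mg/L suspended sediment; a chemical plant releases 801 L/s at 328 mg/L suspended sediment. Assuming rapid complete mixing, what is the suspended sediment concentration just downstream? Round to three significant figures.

96.0 mg/L

Flow-weighted average: C = (5540·15.00 + 99.60·292.0 + 779.0·408.0 + 801.0·328.0) / 7220 = 692700/7220 = 95.95 mg/L.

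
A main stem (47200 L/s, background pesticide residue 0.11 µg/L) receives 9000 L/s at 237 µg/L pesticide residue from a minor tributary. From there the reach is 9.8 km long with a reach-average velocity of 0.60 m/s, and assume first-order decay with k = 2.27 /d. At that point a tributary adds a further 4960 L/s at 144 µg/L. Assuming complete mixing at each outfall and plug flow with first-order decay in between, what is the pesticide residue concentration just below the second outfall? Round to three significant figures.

34.4 µg/L

After mixing, C = (47200·0.1100 + 9000·237.0) / 56200 = 2138000/56200 = 38.05 µg/L; combined flow 56200 L/s.
Travel time t = 9.8·1000 / 0.60 = 16330 s = 4.537 h.
Decay over the reach: 38.05·exp(−kt) = 38.05·0.6511 = 24.77 µg/L.
At the second outfall, C = (56200·24.77 + 4960·144.0) / (56200 + 4960) = 34.44 µg/L.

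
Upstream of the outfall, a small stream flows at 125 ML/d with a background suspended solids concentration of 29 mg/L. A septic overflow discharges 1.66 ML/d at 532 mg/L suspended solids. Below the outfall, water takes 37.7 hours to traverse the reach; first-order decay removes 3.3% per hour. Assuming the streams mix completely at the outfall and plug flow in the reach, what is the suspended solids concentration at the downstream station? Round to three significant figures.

10.0 mg/L

Mixed concentration C = ΣQC/ΣQ = (125.0·29.00 + 1.660·532.0) / 126.7 = 4508/126.7 = 35.59 mg/L.
3.3%/h lost → k = −ln(1 − 0.033) = 0.03356 h⁻¹.
Applying C = C₀e^(−kt): 35.59 × 0.2822 = 10.04 mg/L.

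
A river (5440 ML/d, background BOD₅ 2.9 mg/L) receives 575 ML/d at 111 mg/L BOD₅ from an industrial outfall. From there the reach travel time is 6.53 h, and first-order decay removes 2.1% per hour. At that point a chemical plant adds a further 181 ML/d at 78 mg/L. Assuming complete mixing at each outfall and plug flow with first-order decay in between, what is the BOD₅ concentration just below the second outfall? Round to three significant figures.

13.5 mg/L

Mixed concentration C = ΣQC/ΣQ = (5440·2.900 + 575.0·111.0) / 6015 = 79600/6015 = 13.23 mg/L; combined flow 6015 ML/d.
2.1%/h lost → k = −ln(1 − 0.021) = 0.02122 h⁻¹.
First-order decay: C = 13.23·exp(−k·t) = 13.23·0.8706 = 11.52 mg/L.
Second outfall: C = (6015·11.52 + 181.0·78.00)/6196 = 13.46 mg/L.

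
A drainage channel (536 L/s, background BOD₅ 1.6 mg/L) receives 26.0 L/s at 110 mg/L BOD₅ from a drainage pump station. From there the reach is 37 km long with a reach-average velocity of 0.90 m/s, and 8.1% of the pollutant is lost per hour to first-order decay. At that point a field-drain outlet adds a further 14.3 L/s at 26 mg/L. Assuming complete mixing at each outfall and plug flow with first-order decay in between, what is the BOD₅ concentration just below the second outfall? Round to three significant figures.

Mass balance: C = (536.0·1.600 + 26.00·110.0) / 562.0 = 3718/562.0 = 6.615 mg/L; combined flow 562.0 L/s.
Travel time t = 37·1000 / 0.90 = 41110 s = 11.42 h.
8.1%/h lost → k = −ln(1 − 0.081) = 0.08447 h⁻¹.
First-order decay: C = 6.615·exp(−k·t) = 6.615·0.3811 = 2.521 mg/L.
At the second outfall, C = (562.0·2.521 + 14.30·26.00) / (562.0 + 14.30) = 3.104 mg/L.

3.10 mg/L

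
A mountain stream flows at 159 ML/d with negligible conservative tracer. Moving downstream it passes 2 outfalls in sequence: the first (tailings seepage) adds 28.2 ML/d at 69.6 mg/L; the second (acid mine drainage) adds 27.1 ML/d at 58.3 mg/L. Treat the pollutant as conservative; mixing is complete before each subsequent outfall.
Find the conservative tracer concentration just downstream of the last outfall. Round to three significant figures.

16.5 mg/L

After outfall 1: Q = 159.0 + 28.20 = 187.2 ML/d; C = (159.0·0 + 28.20·69.60)/187.2 = 10.48 mg/L.
After outfall 2: Q = 187.2 + 27.10 = 214.3 ML/d; C = (187.2·10.48 + 27.10·58.30)/214.3 = 16.53 mg/L.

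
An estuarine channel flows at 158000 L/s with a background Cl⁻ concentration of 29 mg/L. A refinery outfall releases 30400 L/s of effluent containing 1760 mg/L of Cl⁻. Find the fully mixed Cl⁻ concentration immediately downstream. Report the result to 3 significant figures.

308 mg/L

After mixing, C = (158000·29.00 + 30400·1760) / 188400 = 58090000/188400 = 308.3 mg/L.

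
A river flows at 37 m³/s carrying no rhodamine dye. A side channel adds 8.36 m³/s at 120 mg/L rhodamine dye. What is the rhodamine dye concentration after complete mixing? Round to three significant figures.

22.1 mg/L

Mixed concentration C = ΣQC/ΣQ = (37.00·0 + 8.360·120.0) / 45.36 = 1003/45.36 = 22.12 mg/L.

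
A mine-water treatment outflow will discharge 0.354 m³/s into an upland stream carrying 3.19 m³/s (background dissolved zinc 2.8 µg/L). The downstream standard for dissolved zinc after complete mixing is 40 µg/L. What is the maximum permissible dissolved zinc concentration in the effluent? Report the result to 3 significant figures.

375 µg/L

At the limit, (Qr·Cr + Qe·Cₑ)/(Qr + Qe) = 40:
Cₑ = (3.544·40 − 3.190·2.800) / 0.3540 = 375.2 µg/L.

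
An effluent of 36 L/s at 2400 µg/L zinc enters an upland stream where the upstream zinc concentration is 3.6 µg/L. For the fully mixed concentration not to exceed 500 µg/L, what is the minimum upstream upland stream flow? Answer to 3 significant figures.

Set C_mix = 500: (Q·3.600 + 36.00·2400) / (Q + 36.00) = 500
→ Q = 36.00·(2400 − 500)/(500 − 3.600) = 137.8 L/s.

138 L/s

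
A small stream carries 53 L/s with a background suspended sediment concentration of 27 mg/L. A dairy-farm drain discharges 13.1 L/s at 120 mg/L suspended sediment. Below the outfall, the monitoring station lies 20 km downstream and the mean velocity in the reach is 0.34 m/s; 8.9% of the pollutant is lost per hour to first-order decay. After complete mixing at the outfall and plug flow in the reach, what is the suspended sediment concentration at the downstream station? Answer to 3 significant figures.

9.91 mg/L

Flow-weighted average: C = (53.00·27.00 + 13.10·120.0) / 66.10 = 3003/66.10 = 45.43 mg/L.
Travel time t = 20·1000 / 0.34 = 58820 s = 16.34 h.
8.9%/h lost → k = −ln(1 − 0.089) = 0.09321 h⁻¹.
Applying C = C₀e^(−kt): 45.43 × 0.2180 = 9.906 mg/L.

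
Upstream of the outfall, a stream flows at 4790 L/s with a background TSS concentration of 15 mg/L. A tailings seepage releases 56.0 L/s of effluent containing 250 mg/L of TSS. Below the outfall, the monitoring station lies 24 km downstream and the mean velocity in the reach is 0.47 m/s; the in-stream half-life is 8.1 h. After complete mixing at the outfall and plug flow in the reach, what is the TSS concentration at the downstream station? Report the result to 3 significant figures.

Mass balance: C = (4790·15.00 + 56.00·250.0) / 4846 = 85850/4846 = 17.72 mg/L.
Travel time t = 24·1000 / 0.47 = 51060 s = 14.18 h.
Half-life 8.1 h → k = ln 2 / 8.1 = 0.08557 h⁻¹ = 2.054 d⁻¹.
Decay over the reach: 17.72·exp(−kt) = 17.72·0.2971 = 5.263 mg/L.

5.26 mg/L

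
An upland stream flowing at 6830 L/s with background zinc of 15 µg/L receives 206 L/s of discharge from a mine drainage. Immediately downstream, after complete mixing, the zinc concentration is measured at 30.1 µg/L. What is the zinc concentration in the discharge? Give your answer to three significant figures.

531 µg/L

Mass balance: 6830·15.00 + 206.0·Cₑ = 7036·30.10
→ Cₑ = (7036·30.10 − 6830·15.00) / 206.0 = 530.7 µg/L.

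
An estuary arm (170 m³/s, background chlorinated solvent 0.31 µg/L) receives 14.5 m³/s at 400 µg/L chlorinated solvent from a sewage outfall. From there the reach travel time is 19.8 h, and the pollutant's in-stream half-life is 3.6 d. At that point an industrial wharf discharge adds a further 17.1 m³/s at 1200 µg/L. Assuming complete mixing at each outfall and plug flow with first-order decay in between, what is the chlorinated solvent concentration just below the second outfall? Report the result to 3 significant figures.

Mixed concentration C = ΣQC/ΣQ = (170.0·0.3100 + 14.50·400.0) / 184.5 = 5853/184.5 = 31.72 µg/L; combined flow 184.5 m³/s.
Half-life 3.6 d → k = ln 2 / 3.6 = 0.1925 d⁻¹.
Applying C = C₀e^(−kt): 31.72 × 0.8531 = 27.06 µg/L.
Second outfall: C = (184.5·27.06 + 17.10·1200)/201.6 = 126.6 µg/L.

127 µg/L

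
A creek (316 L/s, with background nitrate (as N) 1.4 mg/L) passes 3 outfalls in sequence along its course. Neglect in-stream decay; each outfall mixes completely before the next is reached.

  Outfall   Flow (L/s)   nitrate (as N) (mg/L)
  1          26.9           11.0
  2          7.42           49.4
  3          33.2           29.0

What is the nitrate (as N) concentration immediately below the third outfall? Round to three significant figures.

After outfall 1: Q = 316.0 + 26.90 = 342.9 L/s; C = (316.0·1.400 + 26.90·11.00)/342.9 = 2.153 mg/L.
After outfall 2: Q = 342.9 + 7.420 = 350.3 L/s; C = (342.9·2.153 + 7.420·49.40)/350.3 = 3.154 mg/L.
After outfall 3: Q = 350.3 + 33.20 = 383.5 L/s; C = (350.3·3.154 + 33.20·29.00)/383.5 = 5.391 mg/L.

5.39 mg/L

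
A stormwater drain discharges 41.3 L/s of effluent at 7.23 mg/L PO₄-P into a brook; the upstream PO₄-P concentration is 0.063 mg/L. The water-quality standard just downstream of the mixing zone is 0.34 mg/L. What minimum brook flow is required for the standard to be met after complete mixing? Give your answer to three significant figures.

Set C_mix = 0.34: (Q·0.06300 + 41.30·7.230) / (Q + 41.30) = 0.34
→ Q = 41.30·(7.230 − 0.34)/(0.34 − 0.06300) = 1027 L/s.

1030 L/s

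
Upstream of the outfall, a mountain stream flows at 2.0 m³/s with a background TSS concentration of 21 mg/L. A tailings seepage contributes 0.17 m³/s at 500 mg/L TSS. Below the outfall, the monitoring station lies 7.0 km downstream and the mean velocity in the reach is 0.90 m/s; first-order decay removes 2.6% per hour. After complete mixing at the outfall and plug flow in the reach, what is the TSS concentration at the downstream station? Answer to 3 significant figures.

55.3 mg/L

After mixing, C = (2.000·21.00 + 0.1700·500.0) / 2.170 = 127.0/2.170 = 58.53 mg/L.
Travel time t = 7.0·1000 / 0.90 = 7778 s = 2.160 h.
2.6%/h lost → k = −ln(1 − 0.026) = 0.02634 h⁻¹.
Decay over the reach: 58.53·exp(−kt) = 58.53·0.9447 = 55.29 mg/L.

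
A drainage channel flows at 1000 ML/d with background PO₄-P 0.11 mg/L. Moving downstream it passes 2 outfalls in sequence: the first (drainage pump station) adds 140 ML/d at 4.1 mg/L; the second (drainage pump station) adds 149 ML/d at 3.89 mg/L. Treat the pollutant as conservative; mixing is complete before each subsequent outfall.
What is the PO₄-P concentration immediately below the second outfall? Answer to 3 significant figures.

Outfall 1: combined Q = 1140 ML/d; C = (1000·0.1100 + 140.0·4.100)/1140 = 0.6000 mg/L.
Outfall 2: combined Q = 1289 ML/d; C = (1140·0.6000 + 149.0·3.890)/1289 = 0.9803 mg/L.

0.980 mg/L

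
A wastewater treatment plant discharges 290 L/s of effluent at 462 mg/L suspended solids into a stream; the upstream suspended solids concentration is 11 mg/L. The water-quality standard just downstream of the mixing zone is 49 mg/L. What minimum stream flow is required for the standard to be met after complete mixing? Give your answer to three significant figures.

Set C_mix = 49: (Q·11.00 + 290.0·462.0) / (Q + 290.0) = 49
→ Q = 290.0·(462.0 − 49)/(49 − 11.00) = 3152 L/s.

3150 L/s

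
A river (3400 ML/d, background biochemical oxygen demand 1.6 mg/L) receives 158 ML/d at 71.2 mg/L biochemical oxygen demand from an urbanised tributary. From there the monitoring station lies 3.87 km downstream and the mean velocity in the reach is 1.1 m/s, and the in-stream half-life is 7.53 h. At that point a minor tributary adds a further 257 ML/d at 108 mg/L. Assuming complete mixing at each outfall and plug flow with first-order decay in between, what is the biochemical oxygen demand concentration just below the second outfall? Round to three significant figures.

11.3 mg/L

Mixed concentration C = ΣQC/ΣQ = (3400·1.600 + 158.0·71.20) / 3558 = 16690/3558 = 4.691 mg/L; combined flow 3558 ML/d.
Travel time t = 3.87·1000 / 1.1 = 3518 s = 0.9773 h.
Half-life 7.53 h → k = ln 2 / 7.53 = 0.09205 h⁻¹ = 2.209 d⁻¹.
After decay, C = 4.691 × e^(−kt) = 4.691 × 0.9140 = 4.287 mg/L.
At the second outfall, C = (3558·4.287 + 257.0·108.0) / (3558 + 257.0) = 11.27 mg/L.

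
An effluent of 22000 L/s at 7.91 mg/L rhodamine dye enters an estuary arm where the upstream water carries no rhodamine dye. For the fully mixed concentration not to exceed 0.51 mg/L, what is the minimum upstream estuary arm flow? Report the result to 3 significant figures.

319000 L/s

Set C_mix = 0.51: (Q·0 + 22000·7.910) / (Q + 22000) = 0.51
→ Q = 22000·(7.910 − 0.51)/(0.51 − 0) = 319200 L/s.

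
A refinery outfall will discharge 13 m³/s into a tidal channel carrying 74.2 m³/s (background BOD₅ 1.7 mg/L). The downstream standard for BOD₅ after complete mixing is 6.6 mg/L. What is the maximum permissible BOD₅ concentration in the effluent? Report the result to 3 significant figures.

At the limit, (Qr·Cr + Qe·Cₑ)/(Qr + Qe) = 6.6:
Cₑ = (87.20·6.6 − 74.20·1.700) / 13.00 = 34.57 mg/L.

34.6 mg/L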